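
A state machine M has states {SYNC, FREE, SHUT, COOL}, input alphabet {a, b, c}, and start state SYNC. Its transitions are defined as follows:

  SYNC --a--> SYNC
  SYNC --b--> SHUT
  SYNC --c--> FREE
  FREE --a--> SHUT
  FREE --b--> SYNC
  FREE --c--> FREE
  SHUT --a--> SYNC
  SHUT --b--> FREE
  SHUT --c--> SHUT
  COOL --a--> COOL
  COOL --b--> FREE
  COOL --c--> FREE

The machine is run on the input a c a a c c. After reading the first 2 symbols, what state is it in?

SYNC → SYNC → FREE
After 2 symbols: FREE.

FREE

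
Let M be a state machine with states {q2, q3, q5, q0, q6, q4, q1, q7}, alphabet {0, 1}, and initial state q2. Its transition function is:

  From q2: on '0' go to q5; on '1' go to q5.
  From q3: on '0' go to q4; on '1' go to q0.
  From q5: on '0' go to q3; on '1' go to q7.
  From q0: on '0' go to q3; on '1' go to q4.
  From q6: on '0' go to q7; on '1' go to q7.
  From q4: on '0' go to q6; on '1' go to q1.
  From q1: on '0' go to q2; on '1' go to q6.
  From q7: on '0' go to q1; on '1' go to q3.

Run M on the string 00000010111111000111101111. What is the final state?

q4

q2 → q5 → q3 → q4 → q6 → q7 → q1 → q6 → q7 → q3 → q0 → q4 → q1 → q6 → q7 → q1 → q2 → q5 → q7 → q3 → q0 → q4 → q6 → q7 → q3 → q0 → q4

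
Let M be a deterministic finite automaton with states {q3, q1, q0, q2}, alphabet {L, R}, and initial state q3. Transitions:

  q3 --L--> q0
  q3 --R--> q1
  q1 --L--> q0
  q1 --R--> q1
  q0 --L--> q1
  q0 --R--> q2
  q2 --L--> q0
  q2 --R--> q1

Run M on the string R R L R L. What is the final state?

q0

q3 → q1 → q1 → q0 → q2 → q0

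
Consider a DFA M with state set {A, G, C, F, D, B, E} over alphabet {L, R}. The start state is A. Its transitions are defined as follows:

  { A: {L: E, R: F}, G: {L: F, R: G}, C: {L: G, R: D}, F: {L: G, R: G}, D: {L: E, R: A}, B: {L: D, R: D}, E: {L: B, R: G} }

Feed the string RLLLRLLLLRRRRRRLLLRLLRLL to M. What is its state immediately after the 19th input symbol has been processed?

start at A
read 'R': A → F
read 'L': F → G
read 'L': G → F
read 'L': F → G
read 'R': G → G
read 'L': G → F
read 'L': F → G
read 'L': G → F
read 'L': F → G
read 'R': G → G
read 'R': G → G
read 'R': G → G
read 'R': G → G
read 'R': G → G
read 'R': G → G
read 'L': G → F
read 'L': F → G
read 'L': G → F
read 'R': F → G
After 19 symbols: G.

G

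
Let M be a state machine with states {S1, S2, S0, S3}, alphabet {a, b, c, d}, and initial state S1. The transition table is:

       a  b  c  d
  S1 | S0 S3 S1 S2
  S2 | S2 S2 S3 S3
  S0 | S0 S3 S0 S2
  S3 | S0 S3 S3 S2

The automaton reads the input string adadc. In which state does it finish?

S1 → S0 → S2 → S2 → S3 → S3

S3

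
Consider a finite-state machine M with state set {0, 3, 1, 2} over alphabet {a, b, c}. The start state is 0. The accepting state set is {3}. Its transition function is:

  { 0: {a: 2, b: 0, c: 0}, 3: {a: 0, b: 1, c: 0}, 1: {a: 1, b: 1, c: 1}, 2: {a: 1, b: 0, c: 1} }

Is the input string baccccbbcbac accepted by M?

Trace: 0 -b-> 0 -a-> 2 -c-> 1 -c-> 1 -c-> 1 -c-> 1 -b-> 1 -b-> 1 -c-> 1 -b-> 1 -a-> 1 -c-> 1
End state 1 is not accepting.

No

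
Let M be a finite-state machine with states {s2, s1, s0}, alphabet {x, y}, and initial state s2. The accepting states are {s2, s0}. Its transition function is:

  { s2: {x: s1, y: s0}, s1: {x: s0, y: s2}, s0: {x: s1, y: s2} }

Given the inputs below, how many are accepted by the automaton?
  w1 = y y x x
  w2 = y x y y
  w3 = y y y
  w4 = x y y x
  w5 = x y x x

w1:
  start at s2
  read 'y': s2 → s0
  read 'y': s0 → s2
  read 'x': s2 → s1
  read 'x': s1 → s0
  end s0, accepted
w2:
  start at s2
  read 'y': s2 → s0
  read 'x': s0 → s1
  read 'y': s1 → s2
  read 'y': s2 → s0
  end s0, accepted
w3:
  start at s2
  read 'y': s2 → s0
  read 'y': s0 → s2
  read 'y': s2 → s0
  end s0, accepted
w4:
  start at s2
  read 'x': s2 → s1
  read 'y': s1 → s2
  read 'y': s2 → s0
  read 'x': s0 → s1
  end s1, rejected
w5:
  start at s2
  read 'x': s2 → s1
  read 'y': s1 → s2
  read 'x': s2 → s1
  read 'x': s1 → s0
  end s0, accepted

4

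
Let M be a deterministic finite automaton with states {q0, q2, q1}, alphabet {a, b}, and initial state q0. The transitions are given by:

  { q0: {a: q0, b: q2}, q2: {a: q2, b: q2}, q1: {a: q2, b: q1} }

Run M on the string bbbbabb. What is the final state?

q2

start at q0
read 'b': q0 → q2
read 'b': q2 → q2
read 'b': q2 → q2
read 'b': q2 → q2
read 'a': q2 → q2
read 'b': q2 → q2
read 'b': q2 → q2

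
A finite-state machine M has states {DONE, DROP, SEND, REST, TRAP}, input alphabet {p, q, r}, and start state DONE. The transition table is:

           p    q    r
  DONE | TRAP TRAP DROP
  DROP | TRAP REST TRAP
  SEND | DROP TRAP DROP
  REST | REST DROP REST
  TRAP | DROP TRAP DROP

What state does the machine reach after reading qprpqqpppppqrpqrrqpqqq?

DONE → TRAP → DROP → TRAP → DROP → REST → DROP → TRAP → DROP → TRAP → DROP → TRAP → TRAP → DROP → TRAP → TRAP → DROP → TRAP → TRAP → DROP → REST → DROP → REST

REST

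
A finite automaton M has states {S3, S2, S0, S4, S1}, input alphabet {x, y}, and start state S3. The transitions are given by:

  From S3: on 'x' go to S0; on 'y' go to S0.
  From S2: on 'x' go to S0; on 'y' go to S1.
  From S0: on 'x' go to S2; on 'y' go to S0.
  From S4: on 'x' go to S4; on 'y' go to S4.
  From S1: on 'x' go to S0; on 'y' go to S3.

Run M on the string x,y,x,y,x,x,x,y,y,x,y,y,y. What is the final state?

S3 → S0 → S0 → S2 → S1 → S0 → S2 → S0 → S0 → S0 → S2 → S1 → S3 → S0

S0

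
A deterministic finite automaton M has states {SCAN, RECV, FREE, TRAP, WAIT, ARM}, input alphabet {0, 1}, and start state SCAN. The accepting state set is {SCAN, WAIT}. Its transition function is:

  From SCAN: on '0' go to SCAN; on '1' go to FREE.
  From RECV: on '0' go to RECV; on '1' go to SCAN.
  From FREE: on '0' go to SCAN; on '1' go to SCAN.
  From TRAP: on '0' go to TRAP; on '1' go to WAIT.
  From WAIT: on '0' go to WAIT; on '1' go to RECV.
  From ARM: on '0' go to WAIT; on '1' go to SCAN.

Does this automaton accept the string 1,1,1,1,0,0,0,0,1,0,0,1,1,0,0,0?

Trace: SCAN -1-> FREE -1-> SCAN -1-> FREE -1-> SCAN -0-> SCAN -0-> SCAN -0-> SCAN -0-> SCAN -1-> FREE -0-> SCAN -0-> SCAN -1-> FREE -1-> SCAN -0-> SCAN -0-> SCAN -0-> SCAN
End state SCAN is accepting.

Yes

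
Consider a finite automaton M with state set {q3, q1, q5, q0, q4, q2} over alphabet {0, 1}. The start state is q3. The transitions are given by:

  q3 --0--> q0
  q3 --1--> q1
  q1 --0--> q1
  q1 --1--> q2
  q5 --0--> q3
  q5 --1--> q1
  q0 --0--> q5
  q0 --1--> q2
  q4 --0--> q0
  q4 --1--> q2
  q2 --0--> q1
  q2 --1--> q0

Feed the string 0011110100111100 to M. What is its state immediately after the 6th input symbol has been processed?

q2

q3 → q0 → q5 → q1 → q2 → q0 → q2
After 6 symbols: q2.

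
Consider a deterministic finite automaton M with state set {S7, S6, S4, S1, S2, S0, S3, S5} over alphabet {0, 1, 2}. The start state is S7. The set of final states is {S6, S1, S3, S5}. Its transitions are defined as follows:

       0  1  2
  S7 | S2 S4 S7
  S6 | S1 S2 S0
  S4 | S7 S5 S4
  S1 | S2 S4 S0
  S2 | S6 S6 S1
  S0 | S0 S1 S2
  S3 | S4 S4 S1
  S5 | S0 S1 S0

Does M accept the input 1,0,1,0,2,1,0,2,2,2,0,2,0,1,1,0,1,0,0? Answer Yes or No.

Yes

Trace: S7 -1-> S4 -0-> S7 -1-> S4 -0-> S7 -2-> S7 -1-> S4 -0-> S7 -2-> S7 -2-> S7 -2-> S7 -0-> S2 -2-> S1 -0-> S2 -1-> S6 -1-> S2 -0-> S6 -1-> S2 -0-> S6 -0-> S1
End state S1 is accepting.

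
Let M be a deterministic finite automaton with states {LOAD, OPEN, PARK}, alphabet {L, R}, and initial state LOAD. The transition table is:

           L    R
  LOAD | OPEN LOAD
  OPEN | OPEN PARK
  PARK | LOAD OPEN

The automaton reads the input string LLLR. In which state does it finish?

PARK

Trace: LOAD -L-> OPEN -L-> OPEN -L-> OPEN -R-> PARK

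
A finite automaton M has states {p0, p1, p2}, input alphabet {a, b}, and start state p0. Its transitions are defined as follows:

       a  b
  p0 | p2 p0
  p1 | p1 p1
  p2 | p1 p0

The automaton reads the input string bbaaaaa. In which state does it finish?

Trace: p0 -b-> p0 -b-> p0 -a-> p2 -a-> p1 -a-> p1 -a-> p1 -a-> p1

p1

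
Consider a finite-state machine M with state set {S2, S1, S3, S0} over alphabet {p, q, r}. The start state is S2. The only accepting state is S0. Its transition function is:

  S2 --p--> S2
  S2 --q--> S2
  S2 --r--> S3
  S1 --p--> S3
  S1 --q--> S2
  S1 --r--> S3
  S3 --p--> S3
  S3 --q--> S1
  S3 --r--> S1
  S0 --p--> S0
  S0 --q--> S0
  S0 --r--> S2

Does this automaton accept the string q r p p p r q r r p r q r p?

S2 → S2 → S3 → S3 → S3 → S3 → S1 → S2 → S3 → S1 → S3 → S1 → S2 → S3 → S3
End state S3 is not accepting.

No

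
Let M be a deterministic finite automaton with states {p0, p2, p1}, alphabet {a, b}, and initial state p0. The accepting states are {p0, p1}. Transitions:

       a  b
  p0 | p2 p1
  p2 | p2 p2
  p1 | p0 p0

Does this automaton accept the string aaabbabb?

No

p0 → p2 → p2 → p2 → p2 → p2 → p2 → p2 → p2
End state p2 is not accepting.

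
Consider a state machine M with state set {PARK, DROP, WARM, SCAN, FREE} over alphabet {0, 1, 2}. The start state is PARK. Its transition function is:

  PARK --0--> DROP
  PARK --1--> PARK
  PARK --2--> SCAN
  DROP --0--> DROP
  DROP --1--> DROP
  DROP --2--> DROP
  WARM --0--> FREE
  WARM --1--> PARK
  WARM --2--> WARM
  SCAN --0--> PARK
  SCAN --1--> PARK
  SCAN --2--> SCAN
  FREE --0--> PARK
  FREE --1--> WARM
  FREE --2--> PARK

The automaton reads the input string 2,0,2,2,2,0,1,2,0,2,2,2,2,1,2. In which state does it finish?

SCAN

PARK → SCAN → PARK → SCAN → SCAN → SCAN → PARK → PARK → SCAN → PARK → SCAN → SCAN → SCAN → SCAN → PARK → SCAN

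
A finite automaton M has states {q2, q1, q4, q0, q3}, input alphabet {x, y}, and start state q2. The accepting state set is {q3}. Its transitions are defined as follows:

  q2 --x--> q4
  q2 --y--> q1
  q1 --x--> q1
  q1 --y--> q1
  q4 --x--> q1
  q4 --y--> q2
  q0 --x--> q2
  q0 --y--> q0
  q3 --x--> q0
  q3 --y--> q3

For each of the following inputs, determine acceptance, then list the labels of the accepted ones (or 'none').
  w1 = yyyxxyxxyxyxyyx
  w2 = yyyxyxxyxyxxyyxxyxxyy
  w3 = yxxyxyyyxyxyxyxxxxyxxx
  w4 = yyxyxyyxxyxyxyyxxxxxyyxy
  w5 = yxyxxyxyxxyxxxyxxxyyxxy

none

w1: q2 → q1 → q1 → q1 → q1 → q1 → q1 → q1 → q1 → q1 → q1 → q1 → q1 → q1 → q1 → q1  → end q1, rejected
w2: q2 → q1 → q1 → q1 → q1 → q1 → q1 → q1 → q1 → q1 → q1 → q1 → q1 → q1 → q1 → q1 → q1 → q1 → q1 → q1 → q1 → q1  → end q1, rejected
w3: q2 → q1 → q1 → q1 → q1 → q1 → q1 → q1 → q1 → q1 → q1 → q1 → q1 → q1 → q1 → q1 → q1 → q1 → q1 → q1 → q1 → q1 → q1  → end q1, rejected
w4: q2 → q1 → q1 → q1 → q1 → q1 → q1 → q1 → q1 → q1 → q1 → q1 → q1 → q1 → q1 → q1 → q1 → q1 → q1 → q1 → q1 → q1 → q1 → q1 → q1  → end q1, rejected
w5: q2 → q1 → q1 → q1 → q1 → q1 → q1 → q1 → q1 → q1 → q1 → q1 → q1 → q1 → q1 → q1 → q1 → q1 → q1 → q1 → q1 → q1 → q1 → q1  → end q1, rejected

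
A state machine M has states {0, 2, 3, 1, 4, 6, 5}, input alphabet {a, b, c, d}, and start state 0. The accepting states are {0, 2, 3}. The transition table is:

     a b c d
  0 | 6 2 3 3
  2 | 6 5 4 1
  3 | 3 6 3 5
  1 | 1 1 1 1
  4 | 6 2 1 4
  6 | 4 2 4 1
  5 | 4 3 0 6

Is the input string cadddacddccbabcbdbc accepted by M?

start at 0
read 'c': 0 → 3
read 'a': 3 → 3
read 'd': 3 → 5
read 'd': 5 → 6
read 'd': 6 → 1
read 'a': 1 → 1
read 'c': 1 → 1
read 'd': 1 → 1
read 'd': 1 → 1
read 'c': 1 → 1
read 'c': 1 → 1
read 'b': 1 → 1
read 'a': 1 → 1
read 'b': 1 → 1
read 'c': 1 → 1
read 'b': 1 → 1
read 'd': 1 → 1
read 'b': 1 → 1
read 'c': 1 → 1
End state 1 is not accepting.

No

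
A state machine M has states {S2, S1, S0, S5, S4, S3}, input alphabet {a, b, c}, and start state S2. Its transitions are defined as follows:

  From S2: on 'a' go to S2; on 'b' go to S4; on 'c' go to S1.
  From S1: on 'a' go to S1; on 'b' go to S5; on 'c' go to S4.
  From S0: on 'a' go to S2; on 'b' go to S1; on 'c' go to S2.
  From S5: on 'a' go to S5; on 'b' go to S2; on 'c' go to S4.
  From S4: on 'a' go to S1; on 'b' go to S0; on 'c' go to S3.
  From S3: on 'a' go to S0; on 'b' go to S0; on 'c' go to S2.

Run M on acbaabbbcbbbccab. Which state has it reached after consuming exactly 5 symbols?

Trace: S2 -a-> S2 -c-> S1 -b-> S5 -a-> S5 -a-> S5
After 5 symbols: S5.

S5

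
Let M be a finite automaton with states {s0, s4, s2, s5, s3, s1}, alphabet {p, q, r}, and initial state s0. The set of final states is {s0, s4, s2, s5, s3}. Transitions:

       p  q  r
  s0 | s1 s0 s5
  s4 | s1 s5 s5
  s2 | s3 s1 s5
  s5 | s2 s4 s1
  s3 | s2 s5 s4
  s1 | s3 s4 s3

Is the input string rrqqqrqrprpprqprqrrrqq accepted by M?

Yes

Trace: s0 -r-> s5 -r-> s1 -q-> s4 -q-> s5 -q-> s4 -r-> s5 -q-> s4 -r-> s5 -p-> s2 -r-> s5 -p-> s2 -p-> s3 -r-> s4 -q-> s5 -p-> s2 -r-> s5 -q-> s4 -r-> s5 -r-> s1 -r-> s3 -q-> s5 -q-> s4
End state s4 is accepting.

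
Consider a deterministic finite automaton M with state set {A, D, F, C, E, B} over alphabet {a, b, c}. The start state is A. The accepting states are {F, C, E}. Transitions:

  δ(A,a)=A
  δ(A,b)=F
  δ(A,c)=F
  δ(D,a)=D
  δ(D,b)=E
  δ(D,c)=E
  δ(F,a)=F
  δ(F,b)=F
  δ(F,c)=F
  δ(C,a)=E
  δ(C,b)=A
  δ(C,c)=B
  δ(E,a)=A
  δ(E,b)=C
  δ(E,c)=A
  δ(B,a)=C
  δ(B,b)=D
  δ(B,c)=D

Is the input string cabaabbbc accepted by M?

start at A
read 'c': A → F
read 'a': F → F
read 'b': F → F
read 'a': F → F
read 'a': F → F
read 'b': F → F
read 'b': F → F
read 'b': F → F
read 'c': F → F
End state F is accepting.

Yes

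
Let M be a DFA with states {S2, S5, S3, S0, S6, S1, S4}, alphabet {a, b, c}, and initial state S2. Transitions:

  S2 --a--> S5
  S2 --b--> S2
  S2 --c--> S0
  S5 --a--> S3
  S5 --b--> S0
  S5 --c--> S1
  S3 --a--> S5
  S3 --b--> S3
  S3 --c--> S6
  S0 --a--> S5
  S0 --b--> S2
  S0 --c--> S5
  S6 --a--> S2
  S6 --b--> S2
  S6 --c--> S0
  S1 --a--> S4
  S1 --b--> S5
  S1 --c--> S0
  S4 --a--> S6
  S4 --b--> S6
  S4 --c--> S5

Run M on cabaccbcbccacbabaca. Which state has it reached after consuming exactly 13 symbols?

S6

Trace: S2 -c-> S0 -a-> S5 -b-> S0 -a-> S5 -c-> S1 -c-> S0 -b-> S2 -c-> S0 -b-> S2 -c-> S0 -c-> S5 -a-> S3 -c-> S6
After 13 symbols: S6.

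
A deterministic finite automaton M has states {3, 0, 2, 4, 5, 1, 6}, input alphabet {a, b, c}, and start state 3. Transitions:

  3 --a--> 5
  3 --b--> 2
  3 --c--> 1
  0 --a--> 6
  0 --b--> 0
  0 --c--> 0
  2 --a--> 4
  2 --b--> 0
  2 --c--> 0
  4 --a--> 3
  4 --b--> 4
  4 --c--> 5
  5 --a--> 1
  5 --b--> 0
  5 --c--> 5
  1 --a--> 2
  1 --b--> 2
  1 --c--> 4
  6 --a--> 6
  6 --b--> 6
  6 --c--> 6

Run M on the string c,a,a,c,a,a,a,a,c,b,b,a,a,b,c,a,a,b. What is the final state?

3 → 1 → 2 → 4 → 5 → 1 → 2 → 4 → 3 → 1 → 2 → 0 → 6 → 6 → 6 → 6 → 6 → 6 → 6

6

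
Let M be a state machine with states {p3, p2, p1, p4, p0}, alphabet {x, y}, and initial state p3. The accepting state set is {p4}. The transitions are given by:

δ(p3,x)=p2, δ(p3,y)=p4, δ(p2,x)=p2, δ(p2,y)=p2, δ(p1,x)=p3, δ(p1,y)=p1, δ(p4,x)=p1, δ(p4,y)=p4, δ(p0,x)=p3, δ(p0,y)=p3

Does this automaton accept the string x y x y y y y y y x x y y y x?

No

p3 → p2 → p2 → p2 → p2 → p2 → p2 → p2 → p2 → p2 → p2 → p2 → p2 → p2 → p2 → p2
End state p2 is not accepting.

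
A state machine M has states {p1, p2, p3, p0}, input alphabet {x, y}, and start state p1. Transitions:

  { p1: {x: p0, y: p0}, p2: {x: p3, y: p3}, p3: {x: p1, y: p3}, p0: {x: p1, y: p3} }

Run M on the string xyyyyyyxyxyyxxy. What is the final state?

p3

Trace: p1 -x-> p0 -y-> p3 -y-> p3 -y-> p3 -y-> p3 -y-> p3 -y-> p3 -x-> p1 -y-> p0 -x-> p1 -y-> p0 -y-> p3 -x-> p1 -x-> p0 -y-> p3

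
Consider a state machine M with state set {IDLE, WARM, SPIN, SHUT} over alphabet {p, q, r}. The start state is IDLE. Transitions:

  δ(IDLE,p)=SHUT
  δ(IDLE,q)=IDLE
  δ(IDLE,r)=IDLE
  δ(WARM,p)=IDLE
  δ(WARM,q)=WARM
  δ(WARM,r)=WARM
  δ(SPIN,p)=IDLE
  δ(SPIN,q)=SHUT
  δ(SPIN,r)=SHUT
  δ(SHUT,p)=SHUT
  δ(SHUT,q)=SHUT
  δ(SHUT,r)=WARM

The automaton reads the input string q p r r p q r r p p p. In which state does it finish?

SHUT

Trace: IDLE -q-> IDLE -p-> SHUT -r-> WARM -r-> WARM -p-> IDLE -q-> IDLE -r-> IDLE -r-> IDLE -p-> SHUT -p-> SHUT -p-> SHUT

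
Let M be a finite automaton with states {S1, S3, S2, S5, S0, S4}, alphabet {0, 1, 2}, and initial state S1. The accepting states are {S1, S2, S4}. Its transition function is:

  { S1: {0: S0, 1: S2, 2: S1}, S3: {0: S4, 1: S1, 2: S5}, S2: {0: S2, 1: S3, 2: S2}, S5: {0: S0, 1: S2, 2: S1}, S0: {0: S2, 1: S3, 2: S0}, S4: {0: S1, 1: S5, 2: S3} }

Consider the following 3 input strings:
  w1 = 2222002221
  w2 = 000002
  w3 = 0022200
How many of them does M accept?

2

w1: S1 → S1 → S1 → S1 → S1 → S0 → S2 → S2 → S2 → S2 → S3  → end S3, rejected
w2: S1 → S0 → S2 → S2 → S2 → S2 → S2  → end S2, accepted
w3: S1 → S0 → S2 → S2 → S2 → S2 → S2 → S2  → end S2, accepted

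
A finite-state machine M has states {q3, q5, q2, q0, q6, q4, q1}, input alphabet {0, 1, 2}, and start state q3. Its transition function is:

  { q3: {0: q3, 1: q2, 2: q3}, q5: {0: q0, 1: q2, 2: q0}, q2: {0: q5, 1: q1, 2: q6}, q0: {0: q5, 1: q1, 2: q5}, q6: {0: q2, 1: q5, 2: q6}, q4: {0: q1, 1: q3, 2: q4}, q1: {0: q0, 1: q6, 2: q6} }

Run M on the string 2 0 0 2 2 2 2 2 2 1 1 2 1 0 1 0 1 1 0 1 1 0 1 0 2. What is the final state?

q3 → q3 → q3 → q3 → q3 → q3 → q3 → q3 → q3 → q3 → q2 → q1 → q6 → q5 → q0 → q1 → q0 → q1 → q6 → q2 → q1 → q6 → q2 → q1 → q0 → q5

q5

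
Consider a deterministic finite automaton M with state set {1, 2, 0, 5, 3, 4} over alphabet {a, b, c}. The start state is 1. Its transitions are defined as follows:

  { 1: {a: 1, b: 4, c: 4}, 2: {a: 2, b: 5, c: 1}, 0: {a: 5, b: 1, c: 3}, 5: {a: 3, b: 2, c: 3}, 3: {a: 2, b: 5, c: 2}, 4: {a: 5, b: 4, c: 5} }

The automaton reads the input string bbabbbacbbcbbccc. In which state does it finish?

start at 1
read 'b': 1 → 4
read 'b': 4 → 4
read 'a': 4 → 5
read 'b': 5 → 2
read 'b': 2 → 5
read 'b': 5 → 2
read 'a': 2 → 2
read 'c': 2 → 1
read 'b': 1 → 4
read 'b': 4 → 4
read 'c': 4 → 5
read 'b': 5 → 2
read 'b': 2 → 5
read 'c': 5 → 3
read 'c': 3 → 2
read 'c': 2 → 1

1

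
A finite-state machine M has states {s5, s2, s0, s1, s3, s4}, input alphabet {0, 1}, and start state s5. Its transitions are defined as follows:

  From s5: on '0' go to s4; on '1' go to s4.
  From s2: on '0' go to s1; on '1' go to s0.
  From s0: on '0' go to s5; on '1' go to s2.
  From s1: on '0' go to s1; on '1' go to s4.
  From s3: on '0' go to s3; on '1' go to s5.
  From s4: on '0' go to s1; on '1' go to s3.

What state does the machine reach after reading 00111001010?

start at s5
read '0': s5 → s4
read '0': s4 → s1
read '1': s1 → s4
read '1': s4 → s3
read '1': s3 → s5
read '0': s5 → s4
read '0': s4 → s1
read '1': s1 → s4
read '0': s4 → s1
read '1': s1 → s4
read '0': s4 → s1

s1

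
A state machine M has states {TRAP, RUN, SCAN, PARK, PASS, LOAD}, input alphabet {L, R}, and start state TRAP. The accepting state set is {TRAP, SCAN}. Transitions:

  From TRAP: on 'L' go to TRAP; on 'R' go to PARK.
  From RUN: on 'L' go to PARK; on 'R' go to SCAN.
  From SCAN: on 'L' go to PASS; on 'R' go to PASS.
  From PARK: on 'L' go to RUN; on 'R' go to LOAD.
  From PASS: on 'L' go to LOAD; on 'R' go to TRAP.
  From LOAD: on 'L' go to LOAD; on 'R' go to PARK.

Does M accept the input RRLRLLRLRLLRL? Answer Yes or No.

Trace: TRAP -R-> PARK -R-> LOAD -L-> LOAD -R-> PARK -L-> RUN -L-> PARK -R-> LOAD -L-> LOAD -R-> PARK -L-> RUN -L-> PARK -R-> LOAD -L-> LOAD
End state LOAD is not accepting.

No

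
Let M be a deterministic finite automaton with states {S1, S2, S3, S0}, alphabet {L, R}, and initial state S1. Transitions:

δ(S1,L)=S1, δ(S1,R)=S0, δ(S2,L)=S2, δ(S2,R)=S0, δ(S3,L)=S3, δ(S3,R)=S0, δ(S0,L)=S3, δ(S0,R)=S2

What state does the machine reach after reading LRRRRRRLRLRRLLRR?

start at S1
read 'L': S1 → S1
read 'R': S1 → S0
read 'R': S0 → S2
read 'R': S2 → S0
read 'R': S0 → S2
read 'R': S2 → S0
read 'R': S0 → S2
read 'L': S2 → S2
read 'R': S2 → S0
read 'L': S0 → S3
read 'R': S3 → S0
read 'R': S0 → S2
read 'L': S2 → S2
read 'L': S2 → S2
read 'R': S2 → S0
read 'R': S0 → S2

S2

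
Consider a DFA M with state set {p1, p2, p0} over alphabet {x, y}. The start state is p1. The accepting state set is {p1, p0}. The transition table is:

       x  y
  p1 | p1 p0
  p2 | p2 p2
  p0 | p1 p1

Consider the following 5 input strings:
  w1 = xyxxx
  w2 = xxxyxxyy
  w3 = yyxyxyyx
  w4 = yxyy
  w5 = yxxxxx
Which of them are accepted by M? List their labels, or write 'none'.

w1:
  start at p1
  read 'x': p1 → p1
  read 'y': p1 → p0
  read 'x': p0 → p1
  read 'x': p1 → p1
  read 'x': p1 → p1
  end p1, accepted
w2:
  start at p1
  read 'x': p1 → p1
  read 'x': p1 → p1
  read 'x': p1 → p1
  read 'y': p1 → p0
  read 'x': p0 → p1
  read 'x': p1 → p1
  read 'y': p1 → p0
  read 'y': p0 → p1
  end p1, accepted
w3:
  start at p1
  read 'y': p1 → p0
  read 'y': p0 → p1
  read 'x': p1 → p1
  read 'y': p1 → p0
  read 'x': p0 → p1
  read 'y': p1 → p0
  read 'y': p0 → p1
  read 'x': p1 → p1
  end p1, accepted
w4:
  start at p1
  read 'y': p1 → p0
  read 'x': p0 → p1
  read 'y': p1 → p0
  read 'y': p0 → p1
  end p1, accepted
w5:
  start at p1
  read 'y': p1 → p0
  read 'x': p0 → p1
  read 'x': p1 → p1
  read 'x': p1 → p1
  read 'x': p1 → p1
  read 'x': p1 → p1
  end p1, accepted

w1, w2, w3, w4, w5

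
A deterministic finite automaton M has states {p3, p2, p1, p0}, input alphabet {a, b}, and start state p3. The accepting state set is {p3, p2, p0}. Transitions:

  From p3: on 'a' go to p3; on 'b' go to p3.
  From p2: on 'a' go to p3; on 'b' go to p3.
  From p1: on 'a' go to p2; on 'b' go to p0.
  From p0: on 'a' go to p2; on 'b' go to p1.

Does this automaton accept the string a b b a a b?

Yes

Trace: p3 -a-> p3 -b-> p3 -b-> p3 -a-> p3 -a-> p3 -b-> p3
End state p3 is accepting.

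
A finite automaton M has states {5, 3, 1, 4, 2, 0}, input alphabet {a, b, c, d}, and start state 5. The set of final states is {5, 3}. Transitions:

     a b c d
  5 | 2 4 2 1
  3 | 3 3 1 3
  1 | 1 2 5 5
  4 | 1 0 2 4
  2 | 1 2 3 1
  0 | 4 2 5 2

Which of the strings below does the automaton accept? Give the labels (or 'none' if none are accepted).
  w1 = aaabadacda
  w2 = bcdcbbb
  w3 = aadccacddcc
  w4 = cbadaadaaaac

w1:
  start at 5
  read 'a': 5 → 2
  read 'a': 2 → 1
  read 'a': 1 → 1
  read 'b': 1 → 2
  read 'a': 2 → 1
  read 'd': 1 → 5
  read 'a': 5 → 2
  read 'c': 2 → 3
  read 'd': 3 → 3
  read 'a': 3 → 3
  end 3, accepted
w2:
  start at 5
  read 'b': 5 → 4
  read 'c': 4 → 2
  read 'd': 2 → 1
  read 'c': 1 → 5
  read 'b': 5 → 4
  read 'b': 4 → 0
  read 'b': 0 → 2
  end 2, rejected
w3:
  start at 5
  read 'a': 5 → 2
  read 'a': 2 → 1
  read 'd': 1 → 5
  read 'c': 5 → 2
  read 'c': 2 → 3
  read 'a': 3 → 3
  read 'c': 3 → 1
  read 'd': 1 → 5
  read 'd': 5 → 1
  read 'c': 1 → 5
  read 'c': 5 → 2
  end 2, rejected
w4:
  start at 5
  read 'c': 5 → 2
  read 'b': 2 → 2
  read 'a': 2 → 1
  read 'd': 1 → 5
  read 'a': 5 → 2
  read 'a': 2 → 1
  read 'd': 1 → 5
  read 'a': 5 → 2
  read 'a': 2 → 1
  read 'a': 1 → 1
  read 'a': 1 → 1
  read 'c': 1 → 5
  end 5, accepted

w1, w4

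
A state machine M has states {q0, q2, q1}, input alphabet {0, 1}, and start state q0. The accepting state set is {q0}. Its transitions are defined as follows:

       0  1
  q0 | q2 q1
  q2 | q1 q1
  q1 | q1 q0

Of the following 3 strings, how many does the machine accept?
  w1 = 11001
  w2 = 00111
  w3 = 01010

w1: q0 → q1 → q0 → q2 → q1 → q0  → end q0, accepted
w2: q0 → q2 → q1 → q0 → q1 → q0  → end q0, accepted
w3: q0 → q2 → q1 → q1 → q0 → q2  → end q2, rejected

2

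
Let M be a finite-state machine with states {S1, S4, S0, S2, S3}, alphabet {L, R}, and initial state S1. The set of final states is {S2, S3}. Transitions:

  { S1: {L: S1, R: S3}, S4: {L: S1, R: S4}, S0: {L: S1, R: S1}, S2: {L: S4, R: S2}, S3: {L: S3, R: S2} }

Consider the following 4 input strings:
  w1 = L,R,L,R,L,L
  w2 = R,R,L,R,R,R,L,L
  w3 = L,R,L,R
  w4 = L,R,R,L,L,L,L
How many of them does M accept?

w1: Trace: S1 -L-> S1 -R-> S3 -L-> S3 -R-> S2 -L-> S4 -L-> S1  → end S1, rejected
w2: Trace: S1 -R-> S3 -R-> S2 -L-> S4 -R-> S4 -R-> S4 -R-> S4 -L-> S1 -L-> S1  → end S1, rejected
w3: Trace: S1 -L-> S1 -R-> S3 -L-> S3 -R-> S2  → end S2, accepted
w4: Trace: S1 -L-> S1 -R-> S3 -R-> S2 -L-> S4 -L-> S1 -L-> S1 -L-> S1  → end S1, rejected

1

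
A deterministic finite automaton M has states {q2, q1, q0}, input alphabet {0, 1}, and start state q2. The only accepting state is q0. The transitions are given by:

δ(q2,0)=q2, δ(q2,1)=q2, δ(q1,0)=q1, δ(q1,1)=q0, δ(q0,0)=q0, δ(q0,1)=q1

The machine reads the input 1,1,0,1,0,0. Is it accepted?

Trace: q2 -1-> q2 -1-> q2 -0-> q2 -1-> q2 -0-> q2 -0-> q2
End state q2 is not accepting.

No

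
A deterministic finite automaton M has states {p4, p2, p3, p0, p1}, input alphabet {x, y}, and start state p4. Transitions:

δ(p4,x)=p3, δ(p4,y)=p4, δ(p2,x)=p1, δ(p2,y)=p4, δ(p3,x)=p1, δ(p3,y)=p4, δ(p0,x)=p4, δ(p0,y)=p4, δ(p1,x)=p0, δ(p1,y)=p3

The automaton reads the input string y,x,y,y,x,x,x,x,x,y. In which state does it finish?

p4

Trace: p4 -y-> p4 -x-> p3 -y-> p4 -y-> p4 -x-> p3 -x-> p1 -x-> p0 -x-> p4 -x-> p3 -y-> p4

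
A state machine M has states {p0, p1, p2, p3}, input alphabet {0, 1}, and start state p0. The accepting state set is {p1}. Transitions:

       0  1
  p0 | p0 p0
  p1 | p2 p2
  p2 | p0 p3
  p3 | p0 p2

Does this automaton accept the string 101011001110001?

No

Trace: p0 -1-> p0 -0-> p0 -1-> p0 -0-> p0 -1-> p0 -1-> p0 -0-> p0 -0-> p0 -1-> p0 -1-> p0 -1-> p0 -0-> p0 -0-> p0 -0-> p0 -1-> p0
End state p0 is not accepting.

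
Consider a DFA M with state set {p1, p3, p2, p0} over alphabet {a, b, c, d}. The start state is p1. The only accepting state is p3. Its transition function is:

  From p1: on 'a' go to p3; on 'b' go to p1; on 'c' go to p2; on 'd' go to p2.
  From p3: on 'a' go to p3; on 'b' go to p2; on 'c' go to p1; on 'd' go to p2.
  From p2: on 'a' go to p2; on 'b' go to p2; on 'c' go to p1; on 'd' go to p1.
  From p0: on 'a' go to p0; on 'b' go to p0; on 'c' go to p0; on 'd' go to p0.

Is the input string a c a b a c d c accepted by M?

No

p1 → p3 → p1 → p3 → p2 → p2 → p1 → p2 → p1
End state p1 is not accepting.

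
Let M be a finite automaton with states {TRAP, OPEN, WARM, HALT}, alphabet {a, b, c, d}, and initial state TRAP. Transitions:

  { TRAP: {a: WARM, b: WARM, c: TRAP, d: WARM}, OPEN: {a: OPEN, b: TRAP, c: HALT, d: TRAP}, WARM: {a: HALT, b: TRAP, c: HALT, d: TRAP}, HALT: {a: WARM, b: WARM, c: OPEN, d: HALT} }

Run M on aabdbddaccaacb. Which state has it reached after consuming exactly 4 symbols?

TRAP

TRAP → WARM → HALT → WARM → TRAP
After 4 symbols: TRAP.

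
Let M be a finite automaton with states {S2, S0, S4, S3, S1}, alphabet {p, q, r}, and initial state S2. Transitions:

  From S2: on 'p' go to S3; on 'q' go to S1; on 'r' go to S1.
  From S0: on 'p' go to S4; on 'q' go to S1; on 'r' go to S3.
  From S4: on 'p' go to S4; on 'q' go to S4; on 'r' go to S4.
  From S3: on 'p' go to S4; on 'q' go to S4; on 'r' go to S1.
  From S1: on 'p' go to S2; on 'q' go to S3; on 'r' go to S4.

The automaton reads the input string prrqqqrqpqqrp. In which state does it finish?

Trace: S2 -p-> S3 -r-> S1 -r-> S4 -q-> S4 -q-> S4 -q-> S4 -r-> S4 -q-> S4 -p-> S4 -q-> S4 -q-> S4 -r-> S4 -p-> S4

S4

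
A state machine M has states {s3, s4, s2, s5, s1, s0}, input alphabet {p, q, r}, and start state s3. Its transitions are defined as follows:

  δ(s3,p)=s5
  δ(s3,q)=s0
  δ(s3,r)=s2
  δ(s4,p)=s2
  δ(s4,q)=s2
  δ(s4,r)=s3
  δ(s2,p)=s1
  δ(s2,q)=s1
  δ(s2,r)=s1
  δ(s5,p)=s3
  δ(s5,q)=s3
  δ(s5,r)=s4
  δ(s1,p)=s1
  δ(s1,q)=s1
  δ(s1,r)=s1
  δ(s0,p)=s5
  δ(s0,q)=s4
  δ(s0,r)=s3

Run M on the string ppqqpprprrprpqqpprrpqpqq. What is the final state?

s3 → s5 → s3 → s0 → s4 → s2 → s1 → s1 → s1 → s1 → s1 → s1 → s1 → s1 → s1 → s1 → s1 → s1 → s1 → s1 → s1 → s1 → s1 → s1 → s1

s1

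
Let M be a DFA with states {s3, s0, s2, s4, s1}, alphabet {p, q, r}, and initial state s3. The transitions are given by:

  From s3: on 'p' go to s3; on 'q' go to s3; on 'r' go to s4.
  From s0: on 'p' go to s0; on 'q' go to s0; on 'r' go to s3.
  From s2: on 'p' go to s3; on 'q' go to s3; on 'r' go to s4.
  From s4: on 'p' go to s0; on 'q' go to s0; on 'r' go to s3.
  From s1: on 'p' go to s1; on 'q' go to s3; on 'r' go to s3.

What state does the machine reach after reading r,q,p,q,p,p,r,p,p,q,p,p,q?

s3

Trace: s3 -r-> s4 -q-> s0 -p-> s0 -q-> s0 -p-> s0 -p-> s0 -r-> s3 -p-> s3 -p-> s3 -q-> s3 -p-> s3 -p-> s3 -q-> s3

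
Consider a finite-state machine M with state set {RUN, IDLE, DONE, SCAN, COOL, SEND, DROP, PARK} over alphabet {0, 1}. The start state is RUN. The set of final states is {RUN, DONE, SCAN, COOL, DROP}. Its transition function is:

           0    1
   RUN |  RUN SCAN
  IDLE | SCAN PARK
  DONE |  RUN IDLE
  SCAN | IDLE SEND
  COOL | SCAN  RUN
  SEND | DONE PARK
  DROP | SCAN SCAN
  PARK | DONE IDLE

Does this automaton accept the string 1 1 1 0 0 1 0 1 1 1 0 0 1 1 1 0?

Yes

start at RUN
read '1': RUN → SCAN
read '1': SCAN → SEND
read '1': SEND → PARK
read '0': PARK → DONE
read '0': DONE → RUN
read '1': RUN → SCAN
read '0': SCAN → IDLE
read '1': IDLE → PARK
read '1': PARK → IDLE
read '1': IDLE → PARK
read '0': PARK → DONE
read '0': DONE → RUN
read '1': RUN → SCAN
read '1': SCAN → SEND
read '1': SEND → PARK
read '0': PARK → DONE
End state DONE is accepting.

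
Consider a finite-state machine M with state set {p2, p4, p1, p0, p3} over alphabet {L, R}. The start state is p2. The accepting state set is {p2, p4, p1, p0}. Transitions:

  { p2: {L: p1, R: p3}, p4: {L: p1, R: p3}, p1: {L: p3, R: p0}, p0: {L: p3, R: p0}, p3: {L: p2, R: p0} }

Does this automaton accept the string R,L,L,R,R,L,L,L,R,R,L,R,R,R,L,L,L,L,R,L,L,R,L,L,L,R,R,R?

Yes

Trace: p2 -R-> p3 -L-> p2 -L-> p1 -R-> p0 -R-> p0 -L-> p3 -L-> p2 -L-> p1 -R-> p0 -R-> p0 -L-> p3 -R-> p0 -R-> p0 -R-> p0 -L-> p3 -L-> p2 -L-> p1 -L-> p3 -R-> p0 -L-> p3 -L-> p2 -R-> p3 -L-> p2 -L-> p1 -L-> p3 -R-> p0 -R-> p0 -R-> p0
End state p0 is accepting.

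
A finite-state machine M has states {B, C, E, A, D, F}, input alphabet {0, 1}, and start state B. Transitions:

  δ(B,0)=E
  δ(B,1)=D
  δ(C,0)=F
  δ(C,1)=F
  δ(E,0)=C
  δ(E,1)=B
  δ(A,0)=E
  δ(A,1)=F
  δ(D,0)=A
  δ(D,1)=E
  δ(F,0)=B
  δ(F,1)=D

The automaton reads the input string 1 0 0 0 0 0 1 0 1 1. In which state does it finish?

B → D → A → E → C → F → B → D → A → F → D

D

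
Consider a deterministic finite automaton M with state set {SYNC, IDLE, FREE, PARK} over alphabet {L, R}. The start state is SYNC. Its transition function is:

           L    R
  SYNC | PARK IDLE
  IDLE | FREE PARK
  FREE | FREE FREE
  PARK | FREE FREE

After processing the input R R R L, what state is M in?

FREE

SYNC → IDLE → PARK → FREE → FREE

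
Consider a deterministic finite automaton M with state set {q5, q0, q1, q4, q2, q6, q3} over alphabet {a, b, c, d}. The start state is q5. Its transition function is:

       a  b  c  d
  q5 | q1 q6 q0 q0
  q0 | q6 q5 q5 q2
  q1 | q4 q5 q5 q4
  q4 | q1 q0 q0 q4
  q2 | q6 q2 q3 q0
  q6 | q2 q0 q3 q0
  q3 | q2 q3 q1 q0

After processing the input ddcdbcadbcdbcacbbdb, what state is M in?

start at q5
read 'd': q5 → q0
read 'd': q0 → q2
read 'c': q2 → q3
read 'd': q3 → q0
read 'b': q0 → q5
read 'c': q5 → q0
read 'a': q0 → q6
read 'd': q6 → q0
read 'b': q0 → q5
read 'c': q5 → q0
read 'd': q0 → q2
read 'b': q2 → q2
read 'c': q2 → q3
read 'a': q3 → q2
read 'c': q2 → q3
read 'b': q3 → q3
read 'b': q3 → q3
read 'd': q3 → q0
read 'b': q0 → q5

q5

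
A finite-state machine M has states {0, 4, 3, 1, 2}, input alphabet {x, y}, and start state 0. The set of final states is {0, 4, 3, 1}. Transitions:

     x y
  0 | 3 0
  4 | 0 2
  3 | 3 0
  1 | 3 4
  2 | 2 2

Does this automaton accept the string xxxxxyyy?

Trace: 0 -x-> 3 -x-> 3 -x-> 3 -x-> 3 -x-> 3 -y-> 0 -y-> 0 -y-> 0
End state 0 is accepting.

Yes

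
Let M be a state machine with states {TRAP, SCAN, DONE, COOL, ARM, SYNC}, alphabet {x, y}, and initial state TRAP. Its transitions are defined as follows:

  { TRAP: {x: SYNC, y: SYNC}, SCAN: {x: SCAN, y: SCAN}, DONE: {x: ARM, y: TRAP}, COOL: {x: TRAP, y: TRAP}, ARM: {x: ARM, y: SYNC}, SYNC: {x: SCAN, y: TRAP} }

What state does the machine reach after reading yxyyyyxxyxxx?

SCAN

TRAP → SYNC → SCAN → SCAN → SCAN → SCAN → SCAN → SCAN → SCAN → SCAN → SCAN → SCAN → SCAN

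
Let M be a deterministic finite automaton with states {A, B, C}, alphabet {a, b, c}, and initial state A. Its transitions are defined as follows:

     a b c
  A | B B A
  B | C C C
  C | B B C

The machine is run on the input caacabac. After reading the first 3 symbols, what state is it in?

A → A → B → C
After 3 symbols: C.

C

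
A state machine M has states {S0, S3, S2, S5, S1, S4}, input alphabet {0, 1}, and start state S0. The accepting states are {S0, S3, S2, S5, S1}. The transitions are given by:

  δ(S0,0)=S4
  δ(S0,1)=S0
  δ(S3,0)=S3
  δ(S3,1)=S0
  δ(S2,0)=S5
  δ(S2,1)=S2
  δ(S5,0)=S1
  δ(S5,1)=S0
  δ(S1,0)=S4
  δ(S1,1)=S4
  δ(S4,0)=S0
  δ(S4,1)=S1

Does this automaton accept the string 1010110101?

S0 → S0 → S4 → S1 → S4 → S1 → S4 → S0 → S0 → S4 → S1
End state S1 is accepting.

Yes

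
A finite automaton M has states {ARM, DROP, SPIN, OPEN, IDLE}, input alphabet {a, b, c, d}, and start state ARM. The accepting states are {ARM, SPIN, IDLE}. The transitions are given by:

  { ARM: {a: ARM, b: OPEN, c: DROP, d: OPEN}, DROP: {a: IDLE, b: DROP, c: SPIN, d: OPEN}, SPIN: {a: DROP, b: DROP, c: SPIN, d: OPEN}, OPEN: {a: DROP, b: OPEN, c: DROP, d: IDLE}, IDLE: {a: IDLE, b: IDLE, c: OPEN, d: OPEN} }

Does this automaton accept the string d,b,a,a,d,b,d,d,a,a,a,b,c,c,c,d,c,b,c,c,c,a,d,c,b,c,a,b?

No

ARM → OPEN → OPEN → DROP → IDLE → OPEN → OPEN → IDLE → OPEN → DROP → IDLE → IDLE → IDLE → OPEN → DROP → SPIN → OPEN → DROP → DROP → SPIN → SPIN → SPIN → DROP → OPEN → DROP → DROP → SPIN → DROP → DROP
End state DROP is not accepting.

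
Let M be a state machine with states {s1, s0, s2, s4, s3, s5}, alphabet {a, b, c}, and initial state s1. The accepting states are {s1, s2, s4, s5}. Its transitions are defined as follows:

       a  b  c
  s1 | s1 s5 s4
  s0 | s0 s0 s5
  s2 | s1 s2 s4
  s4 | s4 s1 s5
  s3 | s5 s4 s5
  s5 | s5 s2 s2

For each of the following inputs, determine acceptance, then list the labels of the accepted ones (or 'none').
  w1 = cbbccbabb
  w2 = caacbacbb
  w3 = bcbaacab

w1, w2, w3

w1: s1 → s4 → s1 → s5 → s2 → s4 → s1 → s1 → s5 → s2  → end s2, accepted
w2: s1 → s4 → s4 → s4 → s5 → s2 → s1 → s4 → s1 → s5  → end s5, accepted
w3: s1 → s5 → s2 → s2 → s1 → s1 → s4 → s4 → s1  → end s1, accepted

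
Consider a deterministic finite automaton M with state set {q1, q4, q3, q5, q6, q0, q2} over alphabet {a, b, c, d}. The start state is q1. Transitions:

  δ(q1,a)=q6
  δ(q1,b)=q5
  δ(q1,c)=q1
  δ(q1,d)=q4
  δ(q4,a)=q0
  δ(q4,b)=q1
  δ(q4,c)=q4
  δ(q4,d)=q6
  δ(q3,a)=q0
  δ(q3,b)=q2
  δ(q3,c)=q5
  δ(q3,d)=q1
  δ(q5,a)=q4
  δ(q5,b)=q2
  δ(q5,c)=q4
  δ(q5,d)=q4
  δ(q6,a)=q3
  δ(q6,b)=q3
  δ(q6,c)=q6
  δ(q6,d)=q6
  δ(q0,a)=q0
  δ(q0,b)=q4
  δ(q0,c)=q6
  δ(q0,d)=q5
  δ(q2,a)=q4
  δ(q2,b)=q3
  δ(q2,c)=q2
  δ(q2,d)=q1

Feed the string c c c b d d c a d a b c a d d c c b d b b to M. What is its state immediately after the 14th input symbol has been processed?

Trace: q1 -c-> q1 -c-> q1 -c-> q1 -b-> q5 -d-> q4 -d-> q6 -c-> q6 -a-> q3 -d-> q1 -a-> q6 -b-> q3 -c-> q5 -a-> q4 -d-> q6
After 14 symbols: q6.

q6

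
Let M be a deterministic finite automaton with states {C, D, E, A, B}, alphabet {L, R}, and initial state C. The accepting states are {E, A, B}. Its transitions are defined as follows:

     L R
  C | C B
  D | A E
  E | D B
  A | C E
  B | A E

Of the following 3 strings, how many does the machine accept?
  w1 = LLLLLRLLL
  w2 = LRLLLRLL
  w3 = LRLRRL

w1: Trace: C -L-> C -L-> C -L-> C -L-> C -L-> C -R-> B -L-> A -L-> C -L-> C  → end C, rejected
w2: Trace: C -L-> C -R-> B -L-> A -L-> C -L-> C -R-> B -L-> A -L-> C  → end C, rejected
w3: Trace: C -L-> C -R-> B -L-> A -R-> E -R-> B -L-> A  → end A, accepted

1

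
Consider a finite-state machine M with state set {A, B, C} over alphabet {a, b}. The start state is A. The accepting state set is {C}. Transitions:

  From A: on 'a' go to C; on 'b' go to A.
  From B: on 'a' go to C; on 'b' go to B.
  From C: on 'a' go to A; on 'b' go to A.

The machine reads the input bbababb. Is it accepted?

A → A → A → C → A → C → A → A
End state A is not accepting.

No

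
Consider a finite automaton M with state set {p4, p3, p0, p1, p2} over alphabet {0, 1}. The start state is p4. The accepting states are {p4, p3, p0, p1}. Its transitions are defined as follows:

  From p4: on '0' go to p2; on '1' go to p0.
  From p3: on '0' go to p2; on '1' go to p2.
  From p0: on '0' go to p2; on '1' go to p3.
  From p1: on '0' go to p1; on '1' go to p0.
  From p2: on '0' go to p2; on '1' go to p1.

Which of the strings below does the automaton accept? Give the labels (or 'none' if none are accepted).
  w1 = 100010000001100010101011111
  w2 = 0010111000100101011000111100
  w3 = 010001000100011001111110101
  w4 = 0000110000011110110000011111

w1, w3, w4

w1: p4 → p0 → p2 → p2 → p2 → p1 → p1 → p1 → p1 → p1 → p1 → p1 → p0 → p3 → p2 → p2 → p2 → p1 → p1 → p0 → p2 → p1 → p1 → p0 → p3 → p2 → p1 → p0  → end p0, accepted
w2: p4 → p2 → p2 → p1 → p1 → p0 → p3 → p2 → p2 → p2 → p2 → p1 → p1 → p1 → p0 → p2 → p1 → p1 → p0 → p3 → p2 → p2 → p2 → p1 → p0 → p3 → p2 → p2 → p2  → end p2, rejected
w3: p4 → p2 → p1 → p1 → p1 → p1 → p0 → p2 → p2 → p2 → p1 → p1 → p1 → p1 → p0 → p3 → p2 → p2 → p1 → p0 → p3 → p2 → p1 → p0 → p2 → p1 → p1 → p0  → end p0, accepted
w4: p4 → p2 → p2 → p2 → p2 → p1 → p0 → p2 → p2 → p2 → p2 → p2 → p1 → p0 → p3 → p2 → p2 → p1 → p0 → p2 → p2 → p2 → p2 → p2 → p1 → p0 → p3 → p2 → p1  → end p1, accepted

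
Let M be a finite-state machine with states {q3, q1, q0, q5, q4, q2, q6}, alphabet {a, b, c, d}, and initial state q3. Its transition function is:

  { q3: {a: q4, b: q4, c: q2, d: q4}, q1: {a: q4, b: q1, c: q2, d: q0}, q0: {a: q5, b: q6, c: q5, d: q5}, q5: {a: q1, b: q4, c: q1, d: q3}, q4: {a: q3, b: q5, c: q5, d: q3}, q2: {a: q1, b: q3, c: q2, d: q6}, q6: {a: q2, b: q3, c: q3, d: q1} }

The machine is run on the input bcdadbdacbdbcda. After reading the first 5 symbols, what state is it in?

Trace: q3 -b-> q4 -c-> q5 -d-> q3 -a-> q4 -d-> q3
After 5 symbols: q3.

q3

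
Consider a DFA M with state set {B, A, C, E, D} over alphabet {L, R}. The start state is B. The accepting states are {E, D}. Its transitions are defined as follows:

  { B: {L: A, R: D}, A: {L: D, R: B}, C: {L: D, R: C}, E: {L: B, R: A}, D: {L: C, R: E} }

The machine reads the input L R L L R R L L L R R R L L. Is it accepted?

Yes

start at B
read 'L': B → A
read 'R': A → B
read 'L': B → A
read 'L': A → D
read 'R': D → E
read 'R': E → A
read 'L': A → D
read 'L': D → C
read 'L': C → D
read 'R': D → E
read 'R': E → A
read 'R': A → B
read 'L': B → A
read 'L': A → D
End state D is accepting.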